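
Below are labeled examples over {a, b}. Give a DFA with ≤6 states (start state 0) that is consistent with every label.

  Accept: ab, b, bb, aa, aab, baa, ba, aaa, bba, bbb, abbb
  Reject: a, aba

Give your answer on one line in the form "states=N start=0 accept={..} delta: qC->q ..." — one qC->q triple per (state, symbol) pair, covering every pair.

states=3 start=0 accept={0,2} delta: 0a->1 0b->2 1a->2 1b->0 2a->2 2b->2

State merging on the prefix tree: take the shortest (then alphabetical) example prefix whose next move is undefined and point that move at state 0, else 1, else 2, ...; a target is out if some Accept/Reject pair would then sit in one state with the same input left (inseparable). If every existing state is out, open a new one.
a: 0a undefined. 0a->0: no, aa/a meet in 0. Open state 1: 0a->1.
b: 0b undefined. 0b->0: no, ba/a meet in 1. 0b->1: no, b/a meet in 1. Open state 2: 0b->2.
aa: 1a undefined. 1a->0: no, aaa/a meet in 1. 1a->1: no, aa/a meet in 1. 1a->2: ok.
ab: 1b undefined. 1b->0: ok.
ba: 2a undefined. 2a->0: no, baa/a meet in 1. 2a->1: no, ba/a meet in 1. 2a->2: ok.
bb: 2b undefined. 2b->0: no, bba/a meet in 1. 2b->1: no, bb/a meet in 1. 2b->2: ok.
All examples now run through 3 states with every (state, symbol) defined. Accept strings end in {0,2}, Reject strings end in {1}; accept={0,2}.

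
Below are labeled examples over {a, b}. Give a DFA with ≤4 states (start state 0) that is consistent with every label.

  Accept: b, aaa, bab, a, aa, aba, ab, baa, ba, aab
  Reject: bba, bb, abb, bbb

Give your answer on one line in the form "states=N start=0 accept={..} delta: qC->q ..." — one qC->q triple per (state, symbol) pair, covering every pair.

Fold the examples into a partial DFA from state 0: repeatedly fix the first undefined (state, symbol) met by the shortest-then-alphabetical prefix, trying targets in increasing order and rejecting any under which an Accept and a Reject string meet in one state with the same remainder; add a state when all current targets are rejected. Accepting states are where Accept strings end.
a: 0a undefined. 0a->0: ok.
b: 0b undefined. 0b->0: no, b/bba meet in 0. Open state 1: 0b->1.
ba: 1a undefined. 1a->0: ok.
bb: 1b undefined. 1b->0: no, b/bbb meet in 1. 1b->1: no, b/bb meet in 1. Open state 2: 1b->2.
bba: 2a undefined. 2a->0: no, aaa/bba meet in 0. 2a->1: no, b/bba meet in 1. 2a->2: ok.
bbb: 2b undefined. 2b->0: no, aaa/bbb meet in 0. 2b->1: no, b/bbb meet in 1. 2b->2: ok.
All examples now run through 3 states with every (state, symbol) defined. Accept strings end in {0,1}, Reject strings end in {2}; accept={0,1}.

states=3 start=0 accept={0,1} delta: 0a->0 0b->1 1a->0 1b->2 2a->2 2b->2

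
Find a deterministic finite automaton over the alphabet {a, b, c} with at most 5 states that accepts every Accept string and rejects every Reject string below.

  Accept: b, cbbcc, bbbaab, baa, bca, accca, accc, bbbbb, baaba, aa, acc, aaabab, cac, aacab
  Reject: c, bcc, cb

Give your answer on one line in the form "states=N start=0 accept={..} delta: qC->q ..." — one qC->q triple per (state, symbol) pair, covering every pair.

Grow the machine one transition at a time. Run the examples from 0; the earliest place one falls off (shortest prefix, ties alphabetical) gets sent to the lowest-numbered state that keeps every Accept/Reject pair distinguishable — a pair clashes when both reach the same state with identical unread suffix — and to a fresh state only if none does.
a: 0a undefined. 0a->0: ok.
b: 0b undefined. 0b->0: no, acc/bcc meet in 0 with "cc" left. Open state 1: 0b->1.
c: 0c undefined. 0c->0: no, b/cb meet in 1. 0c->1: no, b/c meet in 1. Open state 2: 0c->2.
ba: 1a undefined. 1a->0: ok.
bb: 1b undefined. 1b->0: ok.
bc: 1c undefined. 1c->0: ok.
ca: 2a undefined. 2a->0: no, cac/c meet in 2. 2a->1: ok.
cb: 2b undefined. 2b->0: no, cbbcc/c meet in 2. 2b->1: no, b/cb meet in 1. 2b->2: ok.
acc: 2c undefined. 2c->0: no, cbbcc/c meet in 2. 2c->1: ok.
All examples now run through 3 states with every (state, symbol) defined. Accept strings end in {0,1}, Reject strings end in {2}; accept={0,1}.

states=3 start=0 accept={0,1} delta: 0a->0 0b->1 0c->2 1a->0 1b->0 1c->0 2a->1 2b->2 2c->1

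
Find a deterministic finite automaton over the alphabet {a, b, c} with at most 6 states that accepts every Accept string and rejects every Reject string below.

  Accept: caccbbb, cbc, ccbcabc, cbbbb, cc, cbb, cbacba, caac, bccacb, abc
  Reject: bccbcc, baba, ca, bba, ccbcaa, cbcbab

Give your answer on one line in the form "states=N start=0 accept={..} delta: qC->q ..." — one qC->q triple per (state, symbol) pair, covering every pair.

State merging on the prefix tree: take the shortest (then alphabetical) example prefix whose next move is undefined and point that move at state 0, else 1, else 2, ...; a target is out if some Accept/Reject pair would then sit in one state with the same input left (inseparable). If every existing state is out, open a new one.
a: 0a undefined. 0a->0: ok.
b: 0b undefined. 0b->0: ok.
c: 0c undefined. 0c->0: no, caccbbb/bccbcc meet in 0. Open state 1: 0c->1.
ca: 1a undefined. 1a->0: ok.
cb: 1b undefined. 1b->0: no, cbbbb/baba meet in 0. 1b->1: no, cbacba/baba meet in 0. Open state 2: 1b->2.
cc: 1c undefined. 1c->0: no, caccbbb/bccbcc meet in 0. 1c->1: ok.
cba: 2a undefined. 2a->0: no, cbacba/baba meet in 0. 2a->1: ok.
cbb: 2b undefined. 2b->0: no, caccbbb/baba meet in 0. 2b->1: ok.
cbc: 2c undefined. 2c->0: no, cbc/baba meet in 0. 2c->1: no, caccbbb/cbcbab meet in 2. 2c->2: no, caccbbb/bccbcc meet in 2. Open state 3: 2c->3.
cbcb: 3b undefined. 3b->0: ok.
ccbca: 3a undefined. 3a->0: ok.
bccbcc: 3c undefined. 3c->0: ok.
All examples now run through 4 states with every (state, symbol) defined. Accept strings end in {1,2,3}, Reject strings end in {0}; accept={1,2,3}.

states=4 start=0 accept={1,2,3} delta: 0a->0 0b->0 0c->1 1a->0 1b->2 1c->1 2a->1 2b->1 2c->3 3a->0 3b->0 3c->0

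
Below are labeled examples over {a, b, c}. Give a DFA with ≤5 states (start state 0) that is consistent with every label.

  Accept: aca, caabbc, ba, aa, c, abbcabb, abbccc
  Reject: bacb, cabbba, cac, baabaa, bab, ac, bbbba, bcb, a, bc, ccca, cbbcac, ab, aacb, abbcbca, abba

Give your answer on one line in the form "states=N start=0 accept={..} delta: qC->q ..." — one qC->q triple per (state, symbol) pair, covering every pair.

State merging on the prefix tree: take the shortest (then alphabetical) example prefix whose next move is undefined and point that move at state 0, else 1, else 2, ...; a target is out if some Accept/Reject pair would then sit in one state with the same input left (inseparable). If every existing state is out, open a new one.
a: 0a undefined. 0a->0: no, aa/a meet in 0. Open state 1: 0a->1.
b: 0b undefined. 0b->0: no, ba/bbbba meet in 1. 0b->1: ok.
c: 0c undefined. 0c->0: ok.
aa: 1a undefined. 1a->0: ok.
ab: 1b undefined. 1b->0: no, caabbc/baabaa meet in 0. 1b->1: no, caabbc/cac meet in 1 with "c" left. Open state 2: 1b->2.
ac: 1c undefined. 1c->0: no, aca/bacb meet in 1. 1c->1: ok.
abb: 2b undefined. 2b->0: no, aca/cabbba meet in 0. 2b->1: no, aca/abba meet in 0. 2b->2: ok.
abba: 2a undefined. 2a->0: no, aca/cabbba meet in 0. 2a->1: no, aca/baabaa meet in 0. 2a->2: ok.
abbc: 2c undefined. 2c->0: no, aca/abbcbca meet in 0. 2c->1: no, aca/cbbcac meet in 0. 2c->2: no, caabbc/cabbba meet in 2. Open state 3: 2c->3.
abbca: 3a undefined. 3a->0: no, aca/cbbcac meet in 0. 3a->1: no, abbcabb/cabbba meet in 2. 3a->2: no, caabbc/cbbcac meet in 3. 3a->3: ok.
abbcb: 3b undefined. 3b->0: no, abbcabb/bacb meet in 1. 3b->1: no, aca/abbcbca meet in 0. 3b->2: no, caabbc/abbcbca meet in 3. 3b->3: ok.
abbcc: 3c undefined. 3c->0: no, aca/cbbcac meet in 0. 3c->1: no, aca/abbcbca meet in 0. 3c->2: ok.
All examples now run through 4 states with every (state, symbol) defined. Accept strings end in {0,3}, Reject strings end in {1,2}; accept={0,3}.

states=4 start=0 accept={0,3} delta: 0a->1 0b->1 0c->0 1a->0 1b->2 1c->1 2a->2 2b->2 2c->3 3a->3 3b->3 3c->2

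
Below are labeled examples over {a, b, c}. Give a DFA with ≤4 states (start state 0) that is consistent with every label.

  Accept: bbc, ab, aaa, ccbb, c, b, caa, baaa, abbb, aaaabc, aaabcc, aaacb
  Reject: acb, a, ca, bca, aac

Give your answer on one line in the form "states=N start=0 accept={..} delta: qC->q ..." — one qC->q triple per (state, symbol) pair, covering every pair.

states=3 start=0 accept={0,2} delta: 0a->1 0b->0 0c->0 1a->2 1b->0 1c->2 2a->0 2b->1 2c->1

Fold the examples into a partial DFA from state 0: repeatedly fix the first undefined (state, symbol) met by the shortest-then-alphabetical prefix, trying targets in increasing order and rejecting any under which an Accept and a Reject string meet in one state with the same remainder; add a state when all current targets are rejected. Accepting states are where Accept strings end.
a: 0a undefined. 0a->0: no, aaa/a meet in 0. Open state 1: 0a->1.
b: 0b undefined. 0b->0: ok.
c: 0c undefined. 0c->0: ok.
aa: 1a undefined. 1a->0: no, bbc/aac meet in 0. 1a->1: no, aaa/a meet in 1. Open state 2: 1a->2.
ab: 1b undefined. 1b->0: ok.
ac: 1c undefined. 1c->0: no, bbc/acb meet in 0. 1c->1: no, bbc/acb meet in 0. 1c->2: ok.
aaa: 2a undefined. 2a->0: ok.
aac: 2c undefined. 2c->0: no, bbc/aac meet in 0. 2c->1: ok.
acb: 2b undefined. 2b->0: no, bbc/acb meet in 0. 2b->1: ok.
All examples now run through 3 states with every (state, symbol) defined. Accept strings end in {0,2}, Reject strings end in {1}; accept={0,2}.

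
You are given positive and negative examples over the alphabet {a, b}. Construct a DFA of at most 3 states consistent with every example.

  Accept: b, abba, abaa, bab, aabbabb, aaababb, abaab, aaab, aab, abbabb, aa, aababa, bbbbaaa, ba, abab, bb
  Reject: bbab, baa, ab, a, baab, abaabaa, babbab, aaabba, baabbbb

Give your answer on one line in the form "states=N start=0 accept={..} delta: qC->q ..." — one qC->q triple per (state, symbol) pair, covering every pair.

Grow the machine one transition at a time. Run the examples from 0; the earliest place one falls off (shortest prefix, ties alphabetical) gets sent to the lowest-numbered state that keeps every Accept/Reject pair distinguishable — a pair clashes when both reach the same state with identical unread suffix — and to a fresh state only if none does.
a: 0a undefined. 0a->0: no, b/ab meet in 0 with "b" left. Open state 1: 0a->1.
b: 0b undefined. 0b->0: no, bab/bbab meet in 1 with "b" left. 0b->1: no, b/a meet in 1. Open state 2: 0b->2.
aa: 1a undefined. 1a->0: no, abba/aaabba meet in 1 with "bba" left. 1a->1: no, abba/aaabba meet in 1 with "bba" left. 1a->2: ok.
ab: 1b undefined. 1b->0: no, abab/ab meet in 0. 1b->1: ok.
ba: 2a undefined. 2a->0: ok.
bb: 2b undefined. 2b->0: ok.
All examples now run through 3 states with every (state, symbol) defined. Accept strings end in {0,2}, Reject strings end in {1}; accept={0,2}.

states=3 start=0 accept={0,2} delta: 0a->1 0b->2 1a->2 1b->1 2a->0 2b->0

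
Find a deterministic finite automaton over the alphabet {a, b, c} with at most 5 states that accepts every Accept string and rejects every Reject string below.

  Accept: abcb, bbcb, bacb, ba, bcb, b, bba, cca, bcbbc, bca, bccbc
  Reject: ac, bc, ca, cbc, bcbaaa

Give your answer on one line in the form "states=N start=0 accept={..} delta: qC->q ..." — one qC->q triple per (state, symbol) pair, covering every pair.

states=5 start=0 accept={0,1,4} delta: 0a->0 0b->1 0c->2 1a->0 1b->0 1c->3 2a->2 2b->0 2c->0 3a->0 3b->4 3c->3 4a->2 4b->2 4c->0

State merging on the prefix tree: take the shortest (then alphabetical) example prefix whose next move is undefined and point that move at state 0, else 1, else 2, ...; a target is out if some Accept/Reject pair would then sit in one state with the same input left (inseparable). If every existing state is out, open a new one.
a: 0a undefined. 0a->0: ok.
b: 0b undefined. 0b->0: no, bca/ca meet in 0 with "ca" left. Open state 1: 0b->1.
c: 0c undefined. 0c->0: no, cca/ac meet in 0. 0c->1: no, ba/ca meet in 1 with "a" left. Open state 2: 0c->2.
ba: 1a undefined. 1a->0: ok.
bb: 1b undefined. 1b->0: ok.
bc: 1c undefined. 1c->0: no, ba/bc meet in 0. 1c->1: no, abcb/bcbaaa meet in 0. 1c->2: no, bca/ca meet in 2 with "a" left. Open state 3: 1c->3.
ca: 2a undefined. 2a->0: no, ba/ca meet in 0. 2a->1: no, b/ca meet in 1. 2a->2: ok.
cb: 2b undefined. 2b->0: ok.
cc: 2c undefined. 2c->0: ok.
bca: 3a undefined. 3a->0: ok.
bcb: 3b undefined. 3b->0: no, abcb/bcbaaa meet in 0. 3b->1: no, bbcb/bcbaaa meet in 0. 3b->2: no, abcb/ac meet in 2. 3b->3: no, abcb/bc meet in 3. Open state 4: 3b->4.
bcc: 3c undefined. 3c->0: no, bccbc/bc meet in 3. 3c->1: no, bccbc/ac meet in 2. 3c->2: no, bccbc/ac meet in 2. 3c->3: ok.
bcba: 4a undefined. 4a->0: no, bbcb/bcbaaa meet in 0. 4a->1: no, bbcb/bcbaaa meet in 0. 4a->2: ok.
bcbb: 4b undefined. 4b->0: no, bcbbc/ac meet in 2. 4b->1: no, bcbbc/bc meet in 3. 4b->2: ok.
bccbc: 4c undefined. 4c->0: ok.
All examples now run through 5 states with every (state, symbol) defined. Accept strings end in {0,1,4}, Reject strings end in {2,3}; accept={0,1,4}.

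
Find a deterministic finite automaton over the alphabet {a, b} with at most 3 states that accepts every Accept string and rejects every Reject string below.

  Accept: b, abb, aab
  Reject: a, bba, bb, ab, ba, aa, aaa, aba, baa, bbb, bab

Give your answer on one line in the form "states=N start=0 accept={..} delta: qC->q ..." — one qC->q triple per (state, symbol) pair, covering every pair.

State merging on the prefix tree: take the shortest (then alphabetical) example prefix whose next move is undefined and point that move at state 0, else 1, else 2, ...; a target is out if some Accept/Reject pair would then sit in one state with the same input left (inseparable). If every existing state is out, open a new one.
a: 0a undefined. 0a->0: no, b/ab meet in 0 with "b" left. Open state 1: 0a->1.
b: 0b undefined. 0b->0: no, b/bb meet in 0. 0b->1: no, b/a meet in 1. Open state 2: 0b->2.
aa: 1a undefined. 1a->0: ok.
ab: 1b undefined. 1b->0: ok.
ba: 2a undefined. 2a->0: no, b/bab meet in 2. 2a->1: ok.
bb: 2b undefined. 2b->0: no, b/bbb meet in 2. 2b->1: ok.
All examples now run through 3 states with every (state, symbol) defined. Accept strings end in {2}, Reject strings end in {0,1}; accept={2}.

states=3 start=0 accept={2} delta: 0a->1 0b->2 1a->0 1b->0 2a->1 2b->1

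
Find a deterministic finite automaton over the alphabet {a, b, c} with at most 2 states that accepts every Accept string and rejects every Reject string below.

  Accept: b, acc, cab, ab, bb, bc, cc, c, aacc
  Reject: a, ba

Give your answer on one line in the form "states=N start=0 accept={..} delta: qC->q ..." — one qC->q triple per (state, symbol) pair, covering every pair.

states=2 start=0 accept={1} delta: 0a->0 0b->1 0c->1 1a->0 1b->1 1c->1

Grow the machine one transition at a time. Run the examples from 0; the earliest place one falls off (shortest prefix, ties alphabetical) gets sent to the lowest-numbered state that keeps every Accept/Reject pair distinguishable — a pair clashes when both reach the same state with identical unread suffix — and to a fresh state only if none does.
a: 0a undefined. 0a->0: ok.
b: 0b undefined. 0b->0: no, b/a meet in 0. Open state 1: 0b->1.
c: 0c undefined. 0c->0: no, acc/a meet in 0. 0c->1: ok.
ba: 1a undefined. 1a->0: ok.
bb: 1b undefined. 1b->0: no, bb/a meet in 0. 1b->1: ok.
bc: 1c undefined. 1c->0: no, acc/a meet in 0. 1c->1: ok.
All examples now run through 2 states with every (state, symbol) defined. Accept strings end in {1}, Reject strings end in {0}; accept={1}.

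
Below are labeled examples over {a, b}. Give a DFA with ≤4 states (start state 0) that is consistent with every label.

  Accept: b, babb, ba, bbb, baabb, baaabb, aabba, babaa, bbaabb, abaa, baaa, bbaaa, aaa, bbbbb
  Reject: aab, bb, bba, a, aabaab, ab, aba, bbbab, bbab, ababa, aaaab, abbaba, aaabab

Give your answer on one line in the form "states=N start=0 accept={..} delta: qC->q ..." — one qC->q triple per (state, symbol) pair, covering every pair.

Fold the examples into a partial DFA from state 0: repeatedly fix the first undefined (state, symbol) met by the shortest-then-alphabetical prefix, trying targets in increasing order and rejecting any under which an Accept and a Reject string meet in one state with the same remainder; add a state when all current targets are rejected. Accepting states are where Accept strings end.
a: 0a undefined. 0a->0: no, b/aab meet in 0 with "b" left. Open state 1: 0a->1.
b: 0b undefined. 0b->0: no, b/bb meet in 0. 0b->1: no, b/a meet in 1. Open state 2: 0b->2.
aa: 1a undefined. 1a->0: no, b/aab meet in 2. 1a->1: no, aaa/a meet in 1. 1a->2: ok.
ab: 1b undefined. 1b->0: ok.
ba: 2a undefined. 2a->0: no, b/aaabab meet in 2. 2a->1: no, ba/a meet in 1. 2a->2: ok.
bb: 2b undefined. 2b->0: ok.
All examples now run through 3 states with every (state, symbol) defined. Accept strings end in {2}, Reject strings end in {0,1}; accept={2}.

states=3 start=0 accept={2} delta: 0a->1 0b->2 1a->2 1b->0 2a->2 2b->0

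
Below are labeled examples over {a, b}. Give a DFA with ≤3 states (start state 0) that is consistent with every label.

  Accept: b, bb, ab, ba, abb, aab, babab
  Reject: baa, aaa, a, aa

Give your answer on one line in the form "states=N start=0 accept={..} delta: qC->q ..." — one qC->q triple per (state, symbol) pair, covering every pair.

states=3 start=0 accept={1,2} delta: 0a->0 0b->1 1a->2 1b->1 2a->0 2b->0

Grow the machine one transition at a time. Run the examples from 0; the earliest place one falls off (shortest prefix, ties alphabetical) gets sent to the lowest-numbered state that keeps every Accept/Reject pair distinguishable — a pair clashes when both reach the same state with identical unread suffix — and to a fresh state only if none does.
a: 0a undefined. 0a->0: ok.
b: 0b undefined. 0b->0: no, b/baa meet in 0. Open state 1: 0b->1.
ba: 1a undefined. 1a->0: no, ba/baa meet in 0. 1a->1: no, b/baa meet in 1. Open state 2: 1a->2.
bb: 1b undefined. 1b->0: no, bb/aaa meet in 0. 1b->1: ok.
baa: 2a undefined. 2a->0: ok.
bab: 2b undefined. 2b->0: ok.
All examples now run through 3 states with every (state, symbol) defined. Accept strings end in {1,2}, Reject strings end in {0}; accept={1,2}.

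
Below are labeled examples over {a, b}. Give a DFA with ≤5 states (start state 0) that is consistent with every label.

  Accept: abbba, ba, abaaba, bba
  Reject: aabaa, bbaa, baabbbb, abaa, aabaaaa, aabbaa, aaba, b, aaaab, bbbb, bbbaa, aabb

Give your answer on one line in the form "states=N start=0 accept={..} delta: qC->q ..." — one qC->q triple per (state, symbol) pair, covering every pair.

states=4 start=0 accept={1} delta: 0a->1 0b->0 1a->2 1b->2 2a->3 2b->3 3a->3 3b->0

Grow the machine one transition at a time. Run the examples from 0; the earliest place one falls off (shortest prefix, ties alphabetical) gets sent to the lowest-numbered state that keeps every Accept/Reject pair distinguishable — a pair clashes when both reach the same state with identical unread suffix — and to a fresh state only if none does.
a: 0a undefined. 0a->0: no, ba/aaba meet in 0 with "ba" left. Open state 1: 0a->1.
b: 0b undefined. 0b->0: ok.
aa: 1a undefined. 1a->0: no, ba/aaba meet in 1. 1a->1: no, ba/bbaa meet in 1. Open state 2: 1a->2.
ab: 1b undefined. 1b->0: no, abaaba/aaba meet in 2 with "ba" left. 1b->1: no, abbba/bbaa meet in 2. 1b->2: ok.
aaa: 2a undefined. 2a->0: no, ba/abaa meet in 1. 2a->1: no, abaaba/aaba meet in 2 with "ba" left. 2a->2: no, abaaba/aaba meet in 2 with "ba" left. Open state 3: 2a->3.
aab: 2b undefined. 2b->0: no, abbba/aaba meet in 1. 2b->1: no, abbba/aabaa meet in 3. 2b->2: no, abbba/aaba meet in 3. 2b->3: ok.
aaaa: 3a undefined. 3a->0: no, ba/aabaa meet in 1. 3a->1: no, ba/abaa meet in 1. 3a->2: no, abaaba/bbaa meet in 2. 3a->3: ok.
aabb: 3b undefined. 3b->0: ok.
All examples now run through 4 states with every (state, symbol) defined. Accept strings end in {1}, Reject strings end in {0,2,3}; accept={1}.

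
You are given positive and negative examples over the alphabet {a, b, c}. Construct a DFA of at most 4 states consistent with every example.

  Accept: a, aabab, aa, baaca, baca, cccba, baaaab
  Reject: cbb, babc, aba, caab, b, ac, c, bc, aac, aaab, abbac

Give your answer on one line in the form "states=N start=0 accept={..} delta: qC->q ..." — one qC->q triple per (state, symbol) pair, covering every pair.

states=4 start=0 accept={0} delta: 0a->0 0b->1 0c->1 1a->2 1b->0 1c->1 2a->3 2b->0 2c->0 3a->1 3b->1 3c->0

Fold the examples into a partial DFA from state 0: repeatedly fix the first undefined (state, symbol) met by the shortest-then-alphabetical prefix, trying targets in increasing order and rejecting any under which an Accept and a Reject string meet in one state with the same remainder; add a state when all current targets are rejected. Accepting states are where Accept strings end.
a: 0a undefined. 0a->0: ok.
b: 0b undefined. 0b->0: no, a/aba meet in 0. Open state 1: 0b->1.
c: 0c undefined. 0c->0: no, a/ac meet in 0. 0c->1: ok.
ba: 1a undefined. 1a->0: no, a/aba meet in 0. 1a->1: no, aabab/caab meet in 1 with "b" left. Open state 2: 1a->2.
bc: 1c undefined. 1c->0: no, a/bc meet in 0. 1c->1: ok.
cb: 1b undefined. 1b->0: ok.
baa: 2a undefined. 2a->0: no, baaca/aba meet in 2. 2a->1: no, a/caab meet in 0. 2a->2: no, aabab/caab meet in 2 with "b" left. Open state 3: 2a->3.
bab: 2b undefined. 2b->0: ok.
bac: 2c undefined. 2c->0: ok.
baaa: 3a undefined. 3a->0: no, baaaab/cbb meet in 1. 3a->1: ok.
baac: 3c undefined. 3c->0: ok.
caab: 3b undefined. 3b->0: no, a/caab meet in 0. 3b->1: ok.
All examples now run through 4 states with every (state, symbol) defined. Accept strings end in {0}, Reject strings end in {1,2}; accept={0}.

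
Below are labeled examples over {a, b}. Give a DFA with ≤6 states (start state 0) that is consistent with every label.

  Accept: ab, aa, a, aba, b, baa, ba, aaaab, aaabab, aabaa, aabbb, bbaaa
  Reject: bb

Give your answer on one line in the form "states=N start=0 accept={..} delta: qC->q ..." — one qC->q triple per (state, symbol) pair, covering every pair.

states=3 start=0 accept={0,1} delta: 0a->0 0b->1 1a->0 1b->2 2a->0 2b->0

Fold the examples into a partial DFA from state 0: repeatedly fix the first undefined (state, symbol) met by the shortest-then-alphabetical prefix, trying targets in increasing order and rejecting any under which an Accept and a Reject string meet in one state with the same remainder; add a state when all current targets are rejected. Accepting states are where Accept strings end.
a: 0a undefined. 0a->0: ok.
b: 0b undefined. 0b->0: no, ab/bb meet in 0. Open state 1: 0b->1.
ba: 1a undefined. 1a->0: ok.
bb: 1b undefined. 1b->0: no, aa/bb meet in 0. 1b->1: no, ab/bb meet in 1. Open state 2: 1b->2.
bba: 2a undefined. 2a->0: ok.
aabbb: 2b undefined. 2b->0: ok.
All examples now run through 3 states with every (state, symbol) defined. Accept strings end in {0,1}, Reject strings end in {2}; accept={0,1}.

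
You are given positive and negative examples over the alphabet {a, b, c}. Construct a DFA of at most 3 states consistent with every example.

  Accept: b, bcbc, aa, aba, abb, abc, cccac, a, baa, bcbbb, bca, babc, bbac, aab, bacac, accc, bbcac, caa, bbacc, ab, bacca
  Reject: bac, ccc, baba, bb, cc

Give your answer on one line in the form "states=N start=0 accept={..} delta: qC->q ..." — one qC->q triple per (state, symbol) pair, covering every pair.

states=3 start=0 accept={1,2} delta: 0a->1 0b->2 0c->0 1a->1 1b->1 1c->1 2a->0 2b->0 2c->1

Grow the machine one transition at a time. Run the examples from 0; the earliest place one falls off (shortest prefix, ties alphabetical) gets sent to the lowest-numbered state that keeps every Accept/Reject pair distinguishable — a pair clashes when both reach the same state with identical unread suffix — and to a fresh state only if none does.
a: 0a undefined. 0a->0: no, abb/bb meet in 0 with "bb" left. Open state 1: 0a->1.
b: 0b undefined. 0b->0: no, b/bb meet in 0. 0b->1: no, ab/bb meet in 1 with "b" left. Open state 2: 0b->2.
c: 0c undefined. 0c->0: ok.
aa: 1a undefined. 1a->0: no, aa/ccc meet in 0. 1a->1: ok.
ab: 1b undefined. 1b->0: no, abc/ccc meet in 0. 1b->1: ok.
ac: 1c undefined. 1c->0: no, abc/ccc meet in 0. 1c->1: ok.
ba: 2a undefined. 2a->0: ok.
bb: 2b undefined. 2b->0: ok.
bc: 2c undefined. 2c->0: no, bcbc/bac meet in 0. 2c->1: ok.
All examples now run through 3 states with every (state, symbol) defined. Accept strings end in {1,2}, Reject strings end in {0}; accept={1,2}.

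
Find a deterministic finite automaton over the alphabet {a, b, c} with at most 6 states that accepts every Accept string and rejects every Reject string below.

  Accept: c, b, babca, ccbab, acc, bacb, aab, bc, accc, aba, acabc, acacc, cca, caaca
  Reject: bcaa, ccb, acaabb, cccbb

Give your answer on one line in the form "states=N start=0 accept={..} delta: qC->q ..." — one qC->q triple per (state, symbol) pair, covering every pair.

states=5 start=0 accept={0,1,2,3} delta: 0a->0 0b->0 0c->1 1a->2 1b->3 1c->3 2a->4 2b->0 2c->0 3a->0 3b->4 3c->1 4a->0 4b->3 4c->0

Grow the machine one transition at a time. Run the examples from 0; the earliest place one falls off (shortest prefix, ties alphabetical) gets sent to the lowest-numbered state that keeps every Accept/Reject pair distinguishable — a pair clashes when both reach the same state with identical unread suffix — and to a fresh state only if none does.
a: 0a undefined. 0a->0: ok.
b: 0b undefined. 0b->0: ok.
c: 0c undefined. 0c->0: no, c/bcaa meet in 0. Open state 1: 0c->1.
ca: 1a undefined. 1a->0: no, b/bcaa meet in 0. 1a->1: no, c/bcaa meet in 1. Open state 2: 1a->2.
cc: 1c undefined. 1c->0: no, b/ccb meet in 0. 1c->1: no, bacb/ccb meet in 1 with "b" left. 1c->2: no, cca/bcaa meet in 2 with "a" left. Open state 3: 1c->3.
caa: 2a undefined. 2a->0: no, b/bcaa meet in 0. 2a->1: no, c/bcaa meet in 1. 2a->2: no, babca/bcaa meet in 2. 2a->3: no, acc/bcaa meet in 3. Open state 4: 2a->4.
cca: 3a undefined. 3a->0: ok.
ccb: 3b undefined. 3b->0: no, b/ccb meet in 0. 3b->1: no, c/ccb meet in 1. 3b->2: no, babca/ccb meet in 2. 3b->3: no, acc/ccb meet in 3. 3b->4: ok.
ccc: 3c undefined. 3c->0: no, b/cccbb meet in 0. 3c->1: ok.
acab: 2b undefined. 2b->0: ok.
acac: 2c undefined. 2c->0: ok.
bacb: 1b undefined. 1b->0: no, b/cccbb meet in 0. 1b->1: no, c/cccbb meet in 1. 1b->2: no, b/cccbb meet in 0. 1b->3: ok.
caac: 4c undefined. 4c->0: ok.
ccba: 4a undefined. 4a->0: ok.
acaab: 4b undefined. 4b->0: no, b/acaabb meet in 0. 4b->1: no, acc/acaabb meet in 3. 4b->2: no, b/acaabb meet in 0. 4b->3: ok.
All examples now run through 5 states with every (state, symbol) defined. Accept strings end in {0,1,2,3}, Reject strings end in {4}; accept={0,1,2,3}.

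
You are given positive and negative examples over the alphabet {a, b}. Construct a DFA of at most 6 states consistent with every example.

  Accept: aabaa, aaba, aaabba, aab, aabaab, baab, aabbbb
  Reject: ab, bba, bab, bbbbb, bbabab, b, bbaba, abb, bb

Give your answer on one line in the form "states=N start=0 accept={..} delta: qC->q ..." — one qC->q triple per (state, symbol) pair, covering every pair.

states=3 start=0 accept={2} delta: 0a->1 0b->0 1a->2 1b->0 2a->2 2b->2

Grow the machine one transition at a time. Run the examples from 0; the earliest place one falls off (shortest prefix, ties alphabetical) gets sent to the lowest-numbered state that keeps every Accept/Reject pair distinguishable — a pair clashes when both reach the same state with identical unread suffix — and to a fresh state only if none does.
a: 0a undefined. 0a->0: no, aaabba/bba meet in 0 with "bba" left. Open state 1: 0a->1.
b: 0b undefined. 0b->0: ok.
aa: 1a undefined. 1a->0: no, aabaa/bbbbb meet in 0. 1a->1: no, aaba/bbaba meet in 1 with "ba" left. Open state 2: 1a->2.
ab: 1b undefined. 1b->0: ok.
aaa: 2a undefined. 2a->0: no, aaabba/bba meet in 1. 2a->1: no, aaabba/bba meet in 1. 2a->2: ok.
aab: 2b undefined. 2b->0: no, aaba/bba meet in 1. 2b->1: no, aaabba/bba meet in 1. 2b->2: ok.
All examples now run through 3 states with every (state, symbol) defined. Accept strings end in {2}, Reject strings end in {0,1}; accept={2}.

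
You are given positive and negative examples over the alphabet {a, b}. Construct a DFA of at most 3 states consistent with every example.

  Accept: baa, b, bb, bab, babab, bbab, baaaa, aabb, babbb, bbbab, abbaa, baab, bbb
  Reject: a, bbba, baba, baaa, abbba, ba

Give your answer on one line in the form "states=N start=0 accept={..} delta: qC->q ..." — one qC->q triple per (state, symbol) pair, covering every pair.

states=3 start=0 accept={1} delta: 0a->0 0b->1 1a->2 1b->1 2a->1 2b->1

Fold the examples into a partial DFA from state 0: repeatedly fix the first undefined (state, symbol) met by the shortest-then-alphabetical prefix, trying targets in increasing order and rejecting any under which an Accept and a Reject string meet in one state with the same remainder; add a state when all current targets are rejected. Accepting states are where Accept strings end.
a: 0a undefined. 0a->0: ok.
b: 0b undefined. 0b->0: no, baa/a meet in 0. Open state 1: 0b->1.
ba: 1a undefined. 1a->0: no, baa/a meet in 0. 1a->1: no, baa/baaa meet in 1. Open state 2: 1a->2.
bb: 1b undefined. 1b->0: no, bb/a meet in 0. 1b->1: ok.
baa: 2a undefined. 2a->0: no, baa/a meet in 0. 2a->1: ok.
bab: 2b undefined. 2b->0: no, bab/a meet in 0. 2b->1: ok.
All examples now run through 3 states with every (state, symbol) defined. Accept strings end in {1}, Reject strings end in {0,2}; accept={1}.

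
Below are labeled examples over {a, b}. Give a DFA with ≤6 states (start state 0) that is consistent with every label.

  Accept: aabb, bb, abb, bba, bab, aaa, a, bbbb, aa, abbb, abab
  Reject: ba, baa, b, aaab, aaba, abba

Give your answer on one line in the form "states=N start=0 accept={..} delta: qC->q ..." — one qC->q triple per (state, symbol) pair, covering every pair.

states=5 start=0 accept={0,1,4} delta: 0a->1 0b->2 1a->0 1b->3 2a->2 2b->0 3a->2 3b->4 4a->2 4b->0

Fold the examples into a partial DFA from state 0: repeatedly fix the first undefined (state, symbol) met by the shortest-then-alphabetical prefix, trying targets in increasing order and rejecting any under which an Accept and a Reject string meet in one state with the same remainder; add a state when all current targets are rejected. Accepting states are where Accept strings end.
a: 0a undefined. 0a->0: no, bba/abba meet in 0 with "bba" left. Open state 1: 0a->1.
b: 0b undefined. 0b->0: no, bb/b meet in 0. 0b->1: no, aaa/baa meet in 1 with "aa" left. Open state 2: 0b->2.
aa: 1a undefined. 1a->0: ok.
ab: 1b undefined. 1b->0: no, abb/b meet in 2. 1b->1: no, abb/aaab meet in 1. 1b->2: no, bba/abba meet in 2 with "ba" left. Open state 3: 1b->3.
ba: 2a undefined. 2a->0: no, bab/b meet in 2. 2a->1: no, bab/aaab meet in 3. 2a->2: ok.
bb: 2b undefined. 2b->0: ok.
aba: 3a undefined. 3a->0: no, abab/ba meet in 2. 3a->1: no, abab/aaab meet in 3. 3a->2: ok.
abb: 3b undefined. 3b->0: no, bba/abba meet in 1. 3b->1: no, aabb/abba meet in 0. 3b->2: no, abb/ba meet in 2. 3b->3: no, abb/aaab meet in 3. Open state 4: 3b->4.
abba: 4a undefined. 4a->0: no, aabb/abba meet in 0. 4a->1: no, bba/abba meet in 1. 4a->2: ok.
abbb: 4b undefined. 4b->0: ok.
All examples now run through 5 states with every (state, symbol) defined. Accept strings end in {0,1,4}, Reject strings end in {2,3}; accept={0,1,4}.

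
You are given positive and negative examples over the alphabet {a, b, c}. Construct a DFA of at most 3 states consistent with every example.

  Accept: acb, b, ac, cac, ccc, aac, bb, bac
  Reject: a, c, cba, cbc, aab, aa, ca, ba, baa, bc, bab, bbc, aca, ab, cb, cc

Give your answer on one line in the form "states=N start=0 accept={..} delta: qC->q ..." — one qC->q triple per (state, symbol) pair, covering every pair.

states=3 start=0 accept={0} delta: 0a->1 0b->0 0c->2 1a->1 1b->1 1c->0 2a->1 2b->2 2c->1

State merging on the prefix tree: take the shortest (then alphabetical) example prefix whose next move is undefined and point that move at state 0, else 1, else 2, ...; a target is out if some Accept/Reject pair would then sit in one state with the same input left (inseparable). If every existing state is out, open a new one.
a: 0a undefined. 0a->0: no, acb/cb meet in 0 with "cb" left. Open state 1: 0a->1.
b: 0b undefined. 0b->0: ok.
c: 0c undefined. 0c->0: no, b/c meet in 0. 0c->1: no, ac/cc meet in 1 with "c" left. Open state 2: 0c->2.
aa: 1a undefined. 1a->0: no, b/aab meet in 0. 1a->1: ok.
ab: 1b undefined. 1b->0: no, b/aab meet in 0. 1b->1: ok.
ac: 1c undefined. 1c->0: ok.
ca: 2a undefined. 2a->0: no, acb/ca meet in 0. 2a->1: ok.
cb: 2b undefined. 2b->0: no, acb/cb meet in 0. 2b->1: no, acb/cbc meet in 0. 2b->2: ok.
cc: 2c undefined. 2c->0: no, acb/cbc meet in 0. 2c->1: ok.
All examples now run through 3 states with every (state, symbol) defined. Accept strings end in {0}, Reject strings end in {1,2}; accept={0}.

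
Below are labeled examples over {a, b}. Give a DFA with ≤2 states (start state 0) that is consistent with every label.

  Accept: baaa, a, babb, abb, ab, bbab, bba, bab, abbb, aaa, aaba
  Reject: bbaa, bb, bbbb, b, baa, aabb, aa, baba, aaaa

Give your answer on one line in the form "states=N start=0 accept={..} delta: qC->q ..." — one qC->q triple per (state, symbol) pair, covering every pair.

states=2 start=0 accept={1} delta: 0a->1 0b->0 1a->0 1b->1

Grow the machine one transition at a time. Run the examples from 0; the earliest place one falls off (shortest prefix, ties alphabetical) gets sent to the lowest-numbered state that keeps every Accept/Reject pair distinguishable — a pair clashes when both reach the same state with identical unread suffix — and to a fresh state only if none does.
a: 0a undefined. 0a->0: no, a/aa meet in 0. Open state 1: 0a->1.
b: 0b undefined. 0b->0: ok.
aa: 1a undefined. 1a->0: ok.
ab: 1b undefined. 1b->0: no, baaa/baba meet in 1. 1b->1: ok.
All examples now run through 2 states with every (state, symbol) defined. Accept strings end in {1}, Reject strings end in {0}; accept={1}.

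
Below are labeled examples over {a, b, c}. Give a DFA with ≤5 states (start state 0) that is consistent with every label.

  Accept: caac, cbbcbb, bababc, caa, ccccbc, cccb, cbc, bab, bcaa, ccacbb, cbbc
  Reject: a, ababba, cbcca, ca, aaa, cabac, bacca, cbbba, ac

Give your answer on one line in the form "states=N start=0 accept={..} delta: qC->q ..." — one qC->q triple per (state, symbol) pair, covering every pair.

states=4 start=0 accept={3} delta: 0a->0 0b->1 0c->1 1a->2 1b->3 1c->1 2a->3 2b->3 2c->0 3a->1 3b->3 3c->3

State merging on the prefix tree: take the shortest (then alphabetical) example prefix whose next move is undefined and point that move at state 0, else 1, else 2, ...; a target is out if some Accept/Reject pair would then sit in one state with the same input left (inseparable). If every existing state is out, open a new one.
a: 0a undefined. 0a->0: ok.
b: 0b undefined. 0b->0: no, bababc/ac meet in 0 with "c" left. Open state 1: 0b->1.
c: 0c undefined. 0c->0: no, caac/a meet in 0. 0c->1: ok.
ba: 1a undefined. 1a->0: no, caac/cabac meet in 1. 1a->1: no, caa/ca meet in 1. Open state 2: 1a->2.
bc: 1c undefined. 1c->0: no, ccccbc/a meet in 0. 1c->1: ok.
cb: 1b undefined. 1b->0: no, cbbcbb/ac meet in 1. 1b->1: no, cbbcbb/ac meet in 1. 1b->2: no, cccb/ca meet in 2. Open state 3: 1b->3.
bab: 2b undefined. 2b->0: no, bababc/cabac meet in 1. 2b->1: no, bababc/ac meet in 1. 2b->2: no, caac/cabac meet in 2 with "ac" left. 2b->3: ok.
bac: 2c undefined. 2c->0: ok.
caa: 2a undefined. 2a->0: no, caac/ac meet in 1. 2a->1: no, caac/ac meet in 1. 2a->2: no, caac/a meet in 0. 2a->3: ok.
cbb: 3b undefined. 3b->0: no, cbbcbb/a meet in 0. 3b->1: no, cbbcbb/ac meet in 1. 3b->2: no, cbbcbb/ababba meet in 3. 3b->3: ok.
cbc: 3c undefined. 3c->0: no, caac/a meet in 0. 3c->1: no, caac/ac meet in 1. 3c->2: no, caac/ca meet in 2. 3c->3: ok.
baba: 3a undefined. 3a->0: no, bababc/cabac meet in 1. 3a->1: ok.
All examples now run through 4 states with every (state, symbol) defined. Accept strings end in {3}, Reject strings end in {0,1,2}; accept={3}.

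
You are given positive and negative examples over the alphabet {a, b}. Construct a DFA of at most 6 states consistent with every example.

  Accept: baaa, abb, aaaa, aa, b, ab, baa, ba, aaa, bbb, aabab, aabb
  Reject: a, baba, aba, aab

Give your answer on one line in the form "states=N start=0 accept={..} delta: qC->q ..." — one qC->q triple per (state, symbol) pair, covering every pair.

states=4 start=0 accept={0,2} delta: 0a->1 0b->2 1a->2 1b->0 2a->2 2b->3 3a->1 3b->0

State merging on the prefix tree: take the shortest (then alphabetical) example prefix whose next move is undefined and point that move at state 0, else 1, else 2, ...; a target is out if some Accept/Reject pair would then sit in one state with the same input left (inseparable). If every existing state is out, open a new one.
a: 0a undefined. 0a->0: no, aaaa/a meet in 0. Open state 1: 0a->1.
b: 0b undefined. 0b->0: no, ba/a meet in 1. 0b->1: no, b/a meet in 1. Open state 2: 0b->2.
aa: 1a undefined. 1a->0: no, b/aab meet in 2. 1a->1: no, aaaa/a meet in 1. 1a->2: ok.
ab: 1b undefined. 1b->0: ok.
ba: 2a undefined. 2a->0: no, aaaa/a meet in 1. 2a->1: no, baaa/a meet in 1. 2a->2: ok.
bb: 2b undefined. 2b->0: no, ab/aab meet in 0. 2b->1: no, baaa/baba meet in 2. 2b->2: no, baaa/baba meet in 2. Open state 3: 2b->3.
bbb: 3b undefined. 3b->0: ok.
aaba: 3a undefined. 3a->0: no, ab/baba meet in 0. 3a->1: ok.
All examples now run through 4 states with every (state, symbol) defined. Accept strings end in {0,2}, Reject strings end in {1,3}; accept={0,2}.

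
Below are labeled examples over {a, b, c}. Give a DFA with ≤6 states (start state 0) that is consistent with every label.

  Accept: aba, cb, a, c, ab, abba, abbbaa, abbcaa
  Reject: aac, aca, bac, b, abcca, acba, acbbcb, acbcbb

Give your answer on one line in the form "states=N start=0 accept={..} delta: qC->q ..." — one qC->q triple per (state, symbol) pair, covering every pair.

states=3 start=0 accept={1} delta: 0a->1 0b->0 0c->1 1a->1 1b->1 1c->2 2a->0 2b->2 2c->2

Grow the machine one transition at a time. Run the examples from 0; the earliest place one falls off (shortest prefix, ties alphabetical) gets sent to the lowest-numbered state that keeps every Accept/Reject pair distinguishable — a pair clashes when both reach the same state with identical unread suffix — and to a fresh state only if none does.
a: 0a undefined. 0a->0: no, c/aac meet in 0 with "c" left. Open state 1: 0a->1.
b: 0b undefined. 0b->0: ok.
c: 0c undefined. 0c->0: no, cb/b meet in 0. 0c->1: ok.
aa: 1a undefined. 1a->0: no, a/aac meet in 1. 1a->1: ok.
ab: 1b undefined. 1b->0: no, cb/b meet in 0. 1b->1: ok.
ac: 1c undefined. 1c->0: no, aba/aca meet in 1. 1c->1: no, aba/aac meet in 1. Open state 2: 1c->2.
aca: 2a undefined. 2a->0: ok.
acb: 2b undefined. 2b->0: no, aba/acba meet in 1. 2b->1: no, aba/acba meet in 1. 2b->2: ok.
abcc: 2c undefined. 2c->0: no, aba/abcca meet in 1. 2c->1: no, aba/abcca meet in 1. 2c->2: ok.
All examples now run through 3 states with every (state, symbol) defined. Accept strings end in {1}, Reject strings end in {0,2}; accept={1}.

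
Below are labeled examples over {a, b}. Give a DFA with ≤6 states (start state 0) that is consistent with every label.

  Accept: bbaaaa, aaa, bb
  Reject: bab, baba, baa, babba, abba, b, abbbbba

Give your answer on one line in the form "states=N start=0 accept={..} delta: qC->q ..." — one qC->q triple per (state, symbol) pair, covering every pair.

State merging on the prefix tree: take the shortest (then alphabetical) example prefix whose next move is undefined and point that move at state 0, else 1, else 2, ...; a target is out if some Accept/Reject pair would then sit in one state with the same input left (inseparable). If every existing state is out, open a new one.
a: 0a undefined. 0a->0: ok.
b: 0b undefined. 0b->0: no, bbaaaa/bab meet in 0. Open state 1: 0b->1.
ba: 1a undefined. 1a->0: no, aaa/baba meet in 0. 1a->1: no, bb/bab meet in 1 with "b" left. Open state 2: 1a->2.
bb: 1b undefined. 1b->0: no, bbaaaa/abba meet in 0. 1b->1: no, bb/b meet in 1. 1b->2: ok.
baa: 2a undefined. 2a->0: no, bbaaaa/baa meet in 0. 2a->1: ok.
bab: 2b undefined. 2b->0: no, bbaaaa/babba meet in 2. 2b->1: no, bbaaaa/baba meet in 2. 2b->2: no, bbaaaa/bab meet in 2. Open state 3: 2b->3.
baba: 3a undefined. 3a->0: no, aaa/baba meet in 0. 3a->1: ok.
babb: 3b undefined. 3b->0: no, bbaaaa/abbbbba meet in 2. 3b->1: no, bbaaaa/babba meet in 2. 3b->2: ok.
All examples now run through 4 states with every (state, symbol) defined. Accept strings end in {0,2}, Reject strings end in {1,3}; accept={0,2}.

states=4 start=0 accept={0,2} delta: 0a->0 0b->1 1a->2 1b->2 2a->1 2b->3 3a->1 3b->2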